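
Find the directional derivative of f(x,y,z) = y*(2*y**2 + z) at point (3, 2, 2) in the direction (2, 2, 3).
58*sqrt(17)/17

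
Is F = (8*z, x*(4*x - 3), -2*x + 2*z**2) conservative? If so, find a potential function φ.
No, ∇×F = (0, 10, 8*x - 3) ≠ 0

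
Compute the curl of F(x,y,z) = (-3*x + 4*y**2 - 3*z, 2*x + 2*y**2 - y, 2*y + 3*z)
(2, -3, 2 - 8*y)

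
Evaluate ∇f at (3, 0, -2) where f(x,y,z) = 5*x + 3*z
(5, 0, 3)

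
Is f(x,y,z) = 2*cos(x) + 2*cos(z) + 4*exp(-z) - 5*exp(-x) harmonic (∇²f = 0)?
No, ∇²f = -2*cos(x) - 2*cos(z) + 4*exp(-z) - 5*exp(-x)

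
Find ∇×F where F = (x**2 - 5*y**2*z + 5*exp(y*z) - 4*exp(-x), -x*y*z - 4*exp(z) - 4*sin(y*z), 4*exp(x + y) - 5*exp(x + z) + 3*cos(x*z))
(x*y + 4*y*cos(y*z) + 4*exp(z) + 4*exp(x + y), -5*y**2 + 5*y*exp(y*z) + 3*z*sin(x*z) - 4*exp(x + y) + 5*exp(x + z), z*(9*y - 5*exp(y*z)))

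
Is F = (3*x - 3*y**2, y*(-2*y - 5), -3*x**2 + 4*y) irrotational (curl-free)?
No, ∇×F = (4, 6*x, 6*y)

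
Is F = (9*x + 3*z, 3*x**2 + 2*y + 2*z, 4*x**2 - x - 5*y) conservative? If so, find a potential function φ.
No, ∇×F = (-7, 4 - 8*x, 6*x) ≠ 0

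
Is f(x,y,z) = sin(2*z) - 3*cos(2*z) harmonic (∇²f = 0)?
No, ∇²f = -4*sin(2*z) + 12*cos(2*z)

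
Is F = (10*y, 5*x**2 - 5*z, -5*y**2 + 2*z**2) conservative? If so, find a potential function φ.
No, ∇×F = (5 - 10*y, 0, 10*x - 10) ≠ 0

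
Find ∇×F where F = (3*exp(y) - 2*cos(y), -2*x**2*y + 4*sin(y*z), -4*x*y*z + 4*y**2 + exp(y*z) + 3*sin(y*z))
(-4*x*z - 4*y*cos(y*z) + 8*y + z*exp(y*z) + 3*z*cos(y*z), 4*y*z, -4*x*y - 3*exp(y) - 2*sin(y))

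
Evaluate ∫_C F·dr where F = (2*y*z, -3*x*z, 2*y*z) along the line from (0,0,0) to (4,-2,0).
0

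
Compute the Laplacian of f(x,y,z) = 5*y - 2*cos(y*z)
2*(y**2 + z**2)*cos(y*z)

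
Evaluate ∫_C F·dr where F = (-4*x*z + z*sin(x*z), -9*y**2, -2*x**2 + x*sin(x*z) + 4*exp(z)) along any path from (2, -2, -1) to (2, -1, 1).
-37 + 8*sinh(1)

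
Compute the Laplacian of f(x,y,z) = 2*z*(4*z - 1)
16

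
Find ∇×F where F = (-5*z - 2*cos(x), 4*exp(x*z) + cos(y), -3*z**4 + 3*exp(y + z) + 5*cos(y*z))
(-4*x*exp(x*z) - 5*z*sin(y*z) + 3*exp(y + z), -5, 4*z*exp(x*z))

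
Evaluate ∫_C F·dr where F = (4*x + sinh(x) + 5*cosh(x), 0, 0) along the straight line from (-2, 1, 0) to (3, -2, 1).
-cosh(2) + 10 + cosh(3) + 5*sinh(2) + 5*sinh(3)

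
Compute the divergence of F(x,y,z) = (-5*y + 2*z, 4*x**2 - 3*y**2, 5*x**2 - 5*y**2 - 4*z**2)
-6*y - 8*z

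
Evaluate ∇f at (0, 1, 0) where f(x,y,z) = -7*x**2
(0, 0, 0)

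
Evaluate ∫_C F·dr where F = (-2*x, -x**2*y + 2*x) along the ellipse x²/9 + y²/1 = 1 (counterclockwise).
6*pi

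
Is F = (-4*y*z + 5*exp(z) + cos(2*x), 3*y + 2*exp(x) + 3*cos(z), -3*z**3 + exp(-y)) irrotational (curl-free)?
No, ∇×F = (3*sin(z) - exp(-y), -4*y + 5*exp(z), 4*z + 2*exp(x))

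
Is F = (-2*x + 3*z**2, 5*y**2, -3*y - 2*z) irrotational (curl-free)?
No, ∇×F = (-3, 6*z, 0)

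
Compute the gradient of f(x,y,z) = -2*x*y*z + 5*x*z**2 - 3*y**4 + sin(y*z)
(z*(-2*y + 5*z), -2*x*z - 12*y**3 + z*cos(y*z), -2*x*y + 10*x*z + y*cos(y*z))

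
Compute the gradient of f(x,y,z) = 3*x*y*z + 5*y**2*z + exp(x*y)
(y*(3*z + exp(x*y)), 3*x*z + x*exp(x*y) + 10*y*z, y*(3*x + 5*y))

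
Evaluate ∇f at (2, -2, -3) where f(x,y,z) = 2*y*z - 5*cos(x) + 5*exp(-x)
(-5*exp(-2) + 5*sin(2), -6, -4)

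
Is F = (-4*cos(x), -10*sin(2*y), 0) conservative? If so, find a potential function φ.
Yes, F is conservative. φ = -4*sin(x) + 5*cos(2*y)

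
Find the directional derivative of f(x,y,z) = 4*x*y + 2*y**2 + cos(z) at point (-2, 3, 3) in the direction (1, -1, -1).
sqrt(3)*(sin(3) + 8)/3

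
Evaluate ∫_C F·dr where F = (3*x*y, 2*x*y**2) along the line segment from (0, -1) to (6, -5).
-542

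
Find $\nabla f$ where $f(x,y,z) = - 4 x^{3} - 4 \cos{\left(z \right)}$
(-12*x**2, 0, 4*sin(z))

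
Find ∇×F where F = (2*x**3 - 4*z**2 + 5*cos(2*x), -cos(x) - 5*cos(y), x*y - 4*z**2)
(x, -y - 8*z, sin(x))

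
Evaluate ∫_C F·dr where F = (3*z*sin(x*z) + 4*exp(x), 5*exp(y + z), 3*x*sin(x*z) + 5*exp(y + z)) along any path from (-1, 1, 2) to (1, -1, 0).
-5*exp(3) - 3 + 3*cos(2) + exp(-1) + 4*E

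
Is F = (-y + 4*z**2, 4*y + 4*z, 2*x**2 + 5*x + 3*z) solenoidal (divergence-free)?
No, ∇·F = 7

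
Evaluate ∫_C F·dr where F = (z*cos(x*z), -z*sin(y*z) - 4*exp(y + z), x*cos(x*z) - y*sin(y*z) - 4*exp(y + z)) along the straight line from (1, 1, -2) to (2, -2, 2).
-4 + sqrt(2)*sin(pi/4 + 4) - sqrt(2)*cos(pi/4 + 2) + 4*exp(-1)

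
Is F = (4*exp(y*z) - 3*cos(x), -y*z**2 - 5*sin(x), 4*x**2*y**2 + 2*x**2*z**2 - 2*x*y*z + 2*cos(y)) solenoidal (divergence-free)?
No, ∇·F = 4*x**2*z - 2*x*y - z**2 + 3*sin(x)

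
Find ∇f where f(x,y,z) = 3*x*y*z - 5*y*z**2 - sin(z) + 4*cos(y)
(3*y*z, 3*x*z - 5*z**2 - 4*sin(y), 3*x*y - 10*y*z - cos(z))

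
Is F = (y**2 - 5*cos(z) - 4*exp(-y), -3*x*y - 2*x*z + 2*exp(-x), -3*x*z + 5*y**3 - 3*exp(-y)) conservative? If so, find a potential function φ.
No, ∇×F = (2*x + 15*y**2 + 3*exp(-y), 3*z + 5*sin(z), -5*y - 2*z - 4*exp(-y) - 2*exp(-x)) ≠ 0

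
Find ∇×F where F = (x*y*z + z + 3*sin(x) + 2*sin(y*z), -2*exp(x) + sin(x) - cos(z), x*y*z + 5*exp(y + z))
(x*z + 5*exp(y + z) - sin(z), x*y - y*z + 2*y*cos(y*z) + 1, -x*z - 2*z*cos(y*z) - 2*exp(x) + cos(x))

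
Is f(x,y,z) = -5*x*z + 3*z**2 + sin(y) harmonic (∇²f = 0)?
No, ∇²f = 6 - sin(y)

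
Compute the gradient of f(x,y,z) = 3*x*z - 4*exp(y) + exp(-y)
(3*z, -4*exp(y) - exp(-y), 3*x)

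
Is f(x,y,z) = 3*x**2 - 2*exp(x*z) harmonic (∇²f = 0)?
No, ∇²f = -2*x**2*exp(x*z) - 2*z**2*exp(x*z) + 6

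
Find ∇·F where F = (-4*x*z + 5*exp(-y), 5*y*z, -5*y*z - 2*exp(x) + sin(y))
-5*y + z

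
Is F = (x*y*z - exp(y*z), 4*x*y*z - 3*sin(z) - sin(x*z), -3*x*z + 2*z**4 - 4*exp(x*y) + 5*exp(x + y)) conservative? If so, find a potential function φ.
No, ∇×F = (-4*x*y - 4*x*exp(x*y) + x*cos(x*z) + 5*exp(x + y) + 3*cos(z), x*y + 4*y*exp(x*y) - y*exp(y*z) + 3*z - 5*exp(x + y), z*(-x + 4*y + exp(y*z) - cos(x*z))) ≠ 0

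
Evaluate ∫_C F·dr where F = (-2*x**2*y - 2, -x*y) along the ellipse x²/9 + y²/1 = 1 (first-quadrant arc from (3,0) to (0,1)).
5 + 27*pi/8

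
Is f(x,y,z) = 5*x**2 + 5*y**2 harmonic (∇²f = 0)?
No, ∇²f = 20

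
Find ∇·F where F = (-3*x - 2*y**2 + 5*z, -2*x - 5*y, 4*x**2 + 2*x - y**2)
-8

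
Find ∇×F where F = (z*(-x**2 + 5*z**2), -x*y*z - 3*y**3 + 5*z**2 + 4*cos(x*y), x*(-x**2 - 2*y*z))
(x*y - 2*x*z - 10*z, 2*x**2 + 2*y*z + 15*z**2, -y*(z + 4*sin(x*y)))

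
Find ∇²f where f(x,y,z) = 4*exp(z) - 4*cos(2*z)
4*exp(z) + 16*cos(2*z)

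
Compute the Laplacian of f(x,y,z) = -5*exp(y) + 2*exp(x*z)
2*x**2*exp(x*z) + 2*z**2*exp(x*z) - 5*exp(y)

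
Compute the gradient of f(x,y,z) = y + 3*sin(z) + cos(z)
(0, 1, -sin(z) + 3*cos(z))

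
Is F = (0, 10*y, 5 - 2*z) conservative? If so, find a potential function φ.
Yes, F is conservative. φ = 5*y**2 - z**2 + 5*z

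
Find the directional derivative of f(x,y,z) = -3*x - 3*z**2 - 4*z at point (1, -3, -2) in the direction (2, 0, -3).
-30*sqrt(13)/13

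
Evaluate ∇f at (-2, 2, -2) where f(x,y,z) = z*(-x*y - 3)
(4, -4, 1)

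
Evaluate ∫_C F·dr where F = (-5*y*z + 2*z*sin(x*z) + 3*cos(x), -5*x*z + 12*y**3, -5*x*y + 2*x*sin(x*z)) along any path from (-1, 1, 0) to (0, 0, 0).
-3 + 3*sin(1)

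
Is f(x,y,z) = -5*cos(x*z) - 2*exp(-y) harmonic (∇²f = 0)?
No, ∇²f = (5*(x**2 + z**2)*exp(y)*cos(x*z) - 2)*exp(-y)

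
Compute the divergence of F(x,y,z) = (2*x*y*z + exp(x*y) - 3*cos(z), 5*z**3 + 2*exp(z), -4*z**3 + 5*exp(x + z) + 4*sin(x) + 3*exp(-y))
2*y*z + y*exp(x*y) - 12*z**2 + 5*exp(x + z)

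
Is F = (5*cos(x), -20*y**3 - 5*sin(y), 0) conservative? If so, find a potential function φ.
Yes, F is conservative. φ = -5*y**4 + 5*sin(x) + 5*cos(y)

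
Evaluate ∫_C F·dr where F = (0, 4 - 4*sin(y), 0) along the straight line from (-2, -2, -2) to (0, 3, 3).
4*cos(3) - 4*cos(2) + 20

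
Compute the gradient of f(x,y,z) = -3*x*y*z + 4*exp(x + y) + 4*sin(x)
(-3*y*z + 4*exp(x + y) + 4*cos(x), -3*x*z + 4*exp(x + y), -3*x*y)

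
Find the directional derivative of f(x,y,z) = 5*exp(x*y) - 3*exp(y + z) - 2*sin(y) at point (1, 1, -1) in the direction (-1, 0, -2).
sqrt(5)*(6/5 - E)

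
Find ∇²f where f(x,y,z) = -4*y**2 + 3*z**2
-2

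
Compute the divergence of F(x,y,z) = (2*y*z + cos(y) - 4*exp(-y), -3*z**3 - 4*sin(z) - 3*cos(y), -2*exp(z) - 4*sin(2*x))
-2*exp(z) + 3*sin(y)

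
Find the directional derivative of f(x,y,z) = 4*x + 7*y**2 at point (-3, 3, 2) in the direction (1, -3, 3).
-122*sqrt(19)/19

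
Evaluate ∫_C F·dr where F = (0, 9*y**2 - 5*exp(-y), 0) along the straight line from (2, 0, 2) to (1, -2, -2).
-29 + 5*exp(2)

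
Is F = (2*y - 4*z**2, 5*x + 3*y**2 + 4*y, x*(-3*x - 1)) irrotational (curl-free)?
No, ∇×F = (0, 6*x - 8*z + 1, 3)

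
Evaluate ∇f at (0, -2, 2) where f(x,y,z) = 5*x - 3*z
(5, 0, -3)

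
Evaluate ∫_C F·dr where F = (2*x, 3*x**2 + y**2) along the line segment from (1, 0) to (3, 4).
244/3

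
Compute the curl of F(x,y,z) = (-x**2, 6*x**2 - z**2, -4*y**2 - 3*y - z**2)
(-8*y + 2*z - 3, 0, 12*x)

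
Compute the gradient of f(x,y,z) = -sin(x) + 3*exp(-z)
(-cos(x), 0, -3*exp(-z))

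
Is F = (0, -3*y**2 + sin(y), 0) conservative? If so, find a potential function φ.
Yes, F is conservative. φ = -y**3 - cos(y)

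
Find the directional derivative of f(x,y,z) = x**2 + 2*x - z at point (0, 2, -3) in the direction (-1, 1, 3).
-5*sqrt(11)/11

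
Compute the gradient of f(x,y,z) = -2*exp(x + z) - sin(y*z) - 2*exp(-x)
(2*(1 - exp(2*x + z))*exp(-x), -z*cos(y*z), -y*cos(y*z) - 2*exp(x + z))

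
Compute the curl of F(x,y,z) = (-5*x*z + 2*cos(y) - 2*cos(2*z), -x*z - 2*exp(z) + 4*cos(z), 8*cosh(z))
(x + 2*exp(z) + 4*sin(z), -5*x + 4*sin(2*z), -z + 2*sin(y))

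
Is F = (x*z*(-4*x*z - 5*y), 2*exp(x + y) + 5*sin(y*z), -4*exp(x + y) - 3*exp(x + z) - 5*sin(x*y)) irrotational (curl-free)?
No, ∇×F = (-5*x*cos(x*y) - 5*y*cos(y*z) - 4*exp(x + y), -8*x**2*z - 5*x*y + 5*y*cos(x*y) + 4*exp(x + y) + 3*exp(x + z), 5*x*z + 2*exp(x + y))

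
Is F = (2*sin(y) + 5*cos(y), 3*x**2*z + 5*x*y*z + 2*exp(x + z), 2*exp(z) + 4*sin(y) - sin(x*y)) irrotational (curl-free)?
No, ∇×F = (-3*x**2 - 5*x*y - x*cos(x*y) - 2*exp(x + z) + 4*cos(y), y*cos(x*y), 6*x*z + 5*y*z + 2*exp(x + z) + 5*sin(y) - 2*cos(y))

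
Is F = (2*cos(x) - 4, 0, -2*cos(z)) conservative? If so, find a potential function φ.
Yes, F is conservative. φ = -4*x + 2*sin(x) - 2*sin(z)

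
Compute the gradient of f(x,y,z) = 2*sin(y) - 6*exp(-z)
(0, 2*cos(y), 6*exp(-z))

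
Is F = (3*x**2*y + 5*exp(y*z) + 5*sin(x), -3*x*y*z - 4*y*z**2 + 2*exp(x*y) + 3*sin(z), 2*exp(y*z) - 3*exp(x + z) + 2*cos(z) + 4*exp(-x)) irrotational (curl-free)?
No, ∇×F = (3*x*y + 8*y*z + 2*z*exp(y*z) - 3*cos(z), 5*y*exp(y*z) + 3*exp(x + z) + 4*exp(-x), -3*x**2 - 3*y*z + 2*y*exp(x*y) - 5*z*exp(y*z))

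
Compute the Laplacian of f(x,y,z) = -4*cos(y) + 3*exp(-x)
4*cos(y) + 3*exp(-x)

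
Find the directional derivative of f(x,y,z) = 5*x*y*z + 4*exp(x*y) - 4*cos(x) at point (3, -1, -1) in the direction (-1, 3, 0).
sqrt(10)*(-25*exp(3) - 2*exp(3)*sin(3) + 20)*exp(-3)/5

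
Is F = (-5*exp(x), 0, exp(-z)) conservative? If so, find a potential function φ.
Yes, F is conservative. φ = -5*exp(x) - exp(-z)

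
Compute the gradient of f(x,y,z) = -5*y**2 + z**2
(0, -10*y, 2*z)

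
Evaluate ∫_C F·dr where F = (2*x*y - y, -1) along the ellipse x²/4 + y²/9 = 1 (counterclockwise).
6*pi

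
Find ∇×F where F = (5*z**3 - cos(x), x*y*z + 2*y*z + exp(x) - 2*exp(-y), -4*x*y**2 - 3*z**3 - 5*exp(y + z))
(-9*x*y - 2*y - 5*exp(y + z), 4*y**2 + 15*z**2, y*z + exp(x))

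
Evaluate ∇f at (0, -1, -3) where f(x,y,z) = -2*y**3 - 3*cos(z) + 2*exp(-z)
(0, -6, -2*exp(3) - 3*sin(3))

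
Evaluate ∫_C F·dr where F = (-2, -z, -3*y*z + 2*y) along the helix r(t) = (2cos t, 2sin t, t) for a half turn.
20 - 6*pi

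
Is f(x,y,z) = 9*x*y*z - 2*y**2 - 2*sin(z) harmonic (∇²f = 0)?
No, ∇²f = 2*sin(z) - 4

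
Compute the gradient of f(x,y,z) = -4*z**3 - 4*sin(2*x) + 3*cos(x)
(-3*sin(x) - 8*cos(2*x), 0, -12*z**2)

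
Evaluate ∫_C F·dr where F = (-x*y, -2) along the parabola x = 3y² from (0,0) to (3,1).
-28/5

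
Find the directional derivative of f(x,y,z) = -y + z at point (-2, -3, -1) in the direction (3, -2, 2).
4*sqrt(17)/17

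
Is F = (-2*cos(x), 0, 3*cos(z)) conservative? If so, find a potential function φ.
Yes, F is conservative. φ = -2*sin(x) + 3*sin(z)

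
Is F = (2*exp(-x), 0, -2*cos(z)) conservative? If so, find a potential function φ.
Yes, F is conservative. φ = -2*sin(z) - 2*exp(-x)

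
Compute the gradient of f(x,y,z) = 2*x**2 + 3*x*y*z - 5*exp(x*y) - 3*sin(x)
(4*x + 3*y*z - 5*y*exp(x*y) - 3*cos(x), x*(3*z - 5*exp(x*y)), 3*x*y)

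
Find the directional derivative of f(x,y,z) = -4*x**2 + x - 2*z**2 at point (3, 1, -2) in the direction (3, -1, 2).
-53*sqrt(14)/14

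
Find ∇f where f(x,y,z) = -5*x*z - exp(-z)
(-5*z, 0, -5*x + exp(-z))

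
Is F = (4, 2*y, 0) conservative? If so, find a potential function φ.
Yes, F is conservative. φ = 4*x + y**2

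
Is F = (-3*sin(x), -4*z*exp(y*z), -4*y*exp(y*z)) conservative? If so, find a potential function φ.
Yes, F is conservative. φ = -4*exp(y*z) + 3*cos(x)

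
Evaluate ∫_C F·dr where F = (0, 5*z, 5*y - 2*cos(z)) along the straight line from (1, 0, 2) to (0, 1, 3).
-2*sin(3) + 2*sin(2) + 15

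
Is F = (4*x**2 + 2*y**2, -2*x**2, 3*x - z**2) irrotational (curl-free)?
No, ∇×F = (0, -3, -4*x - 4*y)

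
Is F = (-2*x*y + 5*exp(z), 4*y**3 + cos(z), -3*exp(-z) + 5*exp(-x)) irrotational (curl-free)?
No, ∇×F = (sin(z), 5*exp(z) + 5*exp(-x), 2*x)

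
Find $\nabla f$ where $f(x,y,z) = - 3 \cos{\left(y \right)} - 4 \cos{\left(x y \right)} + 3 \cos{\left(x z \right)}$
(4*y*sin(x*y) - 3*z*sin(x*z), 4*x*sin(x*y) + 3*sin(y), -3*x*sin(x*z))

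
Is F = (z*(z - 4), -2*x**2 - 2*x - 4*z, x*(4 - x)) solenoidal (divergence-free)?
Yes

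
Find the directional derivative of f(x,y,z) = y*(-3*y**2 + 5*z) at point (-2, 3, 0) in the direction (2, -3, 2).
273*sqrt(17)/17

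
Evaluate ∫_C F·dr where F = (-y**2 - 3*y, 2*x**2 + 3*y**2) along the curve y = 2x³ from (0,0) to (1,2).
583/70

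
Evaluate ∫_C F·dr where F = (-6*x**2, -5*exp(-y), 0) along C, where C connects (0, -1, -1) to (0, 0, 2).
5 - 5*E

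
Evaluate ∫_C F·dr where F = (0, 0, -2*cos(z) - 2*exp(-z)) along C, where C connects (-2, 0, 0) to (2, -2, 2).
-2 - 2*sin(2) + 2*exp(-2)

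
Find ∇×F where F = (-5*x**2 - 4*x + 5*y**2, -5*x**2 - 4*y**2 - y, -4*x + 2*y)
(2, 4, -10*x - 10*y)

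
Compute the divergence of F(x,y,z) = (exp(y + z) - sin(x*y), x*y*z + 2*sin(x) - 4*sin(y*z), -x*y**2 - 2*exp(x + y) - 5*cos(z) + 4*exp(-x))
x*z - y*cos(x*y) - 4*z*cos(y*z) + 5*sin(z)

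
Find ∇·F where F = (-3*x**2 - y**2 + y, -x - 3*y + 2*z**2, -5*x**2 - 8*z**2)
-6*x - 16*z - 3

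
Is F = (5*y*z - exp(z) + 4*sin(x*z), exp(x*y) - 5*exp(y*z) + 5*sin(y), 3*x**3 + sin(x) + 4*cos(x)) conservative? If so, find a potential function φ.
No, ∇×F = (5*y*exp(y*z), -9*x**2 + 4*x*cos(x*z) + 5*y - exp(z) + 4*sin(x) - cos(x), y*exp(x*y) - 5*z) ≠ 0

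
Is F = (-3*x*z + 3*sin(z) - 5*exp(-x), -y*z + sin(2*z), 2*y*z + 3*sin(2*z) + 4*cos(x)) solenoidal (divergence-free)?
No, ∇·F = 2*y - 4*z + 6*cos(2*z) + 5*exp(-x)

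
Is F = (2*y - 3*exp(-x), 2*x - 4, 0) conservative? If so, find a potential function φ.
Yes, F is conservative. φ = 2*x*y - 4*y + 3*exp(-x)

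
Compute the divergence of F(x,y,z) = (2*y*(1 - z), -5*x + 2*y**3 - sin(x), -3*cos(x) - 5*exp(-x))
6*y**2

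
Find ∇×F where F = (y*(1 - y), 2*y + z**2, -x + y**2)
(2*y - 2*z, 1, 2*y - 1)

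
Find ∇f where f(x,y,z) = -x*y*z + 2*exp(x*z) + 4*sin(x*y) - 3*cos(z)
(-y*z + 4*y*cos(x*y) + 2*z*exp(x*z), x*(-z + 4*cos(x*y)), -x*y + 2*x*exp(x*z) + 3*sin(z))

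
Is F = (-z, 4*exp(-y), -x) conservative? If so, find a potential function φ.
Yes, F is conservative. φ = -x*z - 4*exp(-y)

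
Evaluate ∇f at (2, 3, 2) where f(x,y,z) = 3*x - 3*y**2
(3, -18, 0)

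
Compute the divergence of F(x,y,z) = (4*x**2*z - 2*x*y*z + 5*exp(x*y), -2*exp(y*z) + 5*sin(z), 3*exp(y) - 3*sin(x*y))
8*x*z - 2*y*z + 5*y*exp(x*y) - 2*z*exp(y*z)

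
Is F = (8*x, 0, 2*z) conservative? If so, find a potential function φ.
Yes, F is conservative. φ = 4*x**2 + z**2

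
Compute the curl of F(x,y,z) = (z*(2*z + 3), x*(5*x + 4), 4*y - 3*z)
(4, 4*z + 3, 10*x + 4)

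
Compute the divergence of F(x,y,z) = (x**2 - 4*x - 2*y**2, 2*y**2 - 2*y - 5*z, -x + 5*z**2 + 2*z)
2*x + 4*y + 10*z - 4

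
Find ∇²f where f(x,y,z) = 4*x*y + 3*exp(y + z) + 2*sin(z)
6*exp(y + z) - 2*sin(z)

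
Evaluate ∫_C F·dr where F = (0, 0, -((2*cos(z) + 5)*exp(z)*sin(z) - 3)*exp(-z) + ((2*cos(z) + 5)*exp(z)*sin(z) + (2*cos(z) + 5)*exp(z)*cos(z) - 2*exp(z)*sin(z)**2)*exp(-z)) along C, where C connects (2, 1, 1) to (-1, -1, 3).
-5*sin(1) - sin(2) + sin(6) - 3*exp(-3) + 5*sin(3) + 3*exp(-1)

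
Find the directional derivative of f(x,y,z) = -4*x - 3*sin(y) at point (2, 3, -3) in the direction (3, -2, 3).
3*sqrt(22)*(-2 + cos(3))/11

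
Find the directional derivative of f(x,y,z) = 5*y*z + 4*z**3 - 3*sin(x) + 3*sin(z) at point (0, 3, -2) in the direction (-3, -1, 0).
19*sqrt(10)/10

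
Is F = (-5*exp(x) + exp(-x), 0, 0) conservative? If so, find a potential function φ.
Yes, F is conservative. φ = -5*exp(x) - exp(-x)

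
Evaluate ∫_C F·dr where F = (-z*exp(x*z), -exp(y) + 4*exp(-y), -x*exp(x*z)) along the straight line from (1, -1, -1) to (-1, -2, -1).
((3 - 4*E)*exp(3) - 1 + 2*E)*exp(-2)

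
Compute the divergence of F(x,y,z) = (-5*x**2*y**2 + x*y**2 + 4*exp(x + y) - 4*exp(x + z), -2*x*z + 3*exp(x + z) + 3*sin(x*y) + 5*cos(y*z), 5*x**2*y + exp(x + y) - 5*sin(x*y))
-10*x*y**2 + 3*x*cos(x*y) + y**2 - 5*z*sin(y*z) + 4*exp(x + y) - 4*exp(x + z)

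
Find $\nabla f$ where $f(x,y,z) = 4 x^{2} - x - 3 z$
(8*x - 1, 0, -3)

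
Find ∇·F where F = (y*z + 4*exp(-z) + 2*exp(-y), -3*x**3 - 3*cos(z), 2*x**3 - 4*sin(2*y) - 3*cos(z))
3*sin(z)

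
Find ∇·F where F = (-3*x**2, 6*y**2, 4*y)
-6*x + 12*y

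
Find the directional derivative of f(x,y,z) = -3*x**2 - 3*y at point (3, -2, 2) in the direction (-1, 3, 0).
9*sqrt(10)/10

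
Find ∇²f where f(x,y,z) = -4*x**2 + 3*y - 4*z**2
-16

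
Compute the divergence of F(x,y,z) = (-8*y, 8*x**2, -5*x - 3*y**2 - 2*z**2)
-4*z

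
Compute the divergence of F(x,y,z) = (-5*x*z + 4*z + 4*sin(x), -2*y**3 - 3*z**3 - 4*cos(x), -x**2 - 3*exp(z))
-6*y**2 - 5*z - 3*exp(z) + 4*cos(x)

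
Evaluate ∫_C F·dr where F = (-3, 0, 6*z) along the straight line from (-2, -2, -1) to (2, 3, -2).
-3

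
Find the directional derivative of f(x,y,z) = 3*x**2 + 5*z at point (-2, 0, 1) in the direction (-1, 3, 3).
27*sqrt(19)/19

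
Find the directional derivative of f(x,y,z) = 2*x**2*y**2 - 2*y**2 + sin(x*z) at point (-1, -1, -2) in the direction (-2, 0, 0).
2*cos(2) + 4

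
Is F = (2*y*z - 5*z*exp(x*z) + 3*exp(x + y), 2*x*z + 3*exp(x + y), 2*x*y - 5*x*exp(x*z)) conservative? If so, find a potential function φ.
Yes, F is conservative. φ = 2*x*y*z - 5*exp(x*z) + 3*exp(x + y)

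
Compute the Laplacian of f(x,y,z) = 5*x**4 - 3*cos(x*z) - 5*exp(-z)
3*x**2*cos(x*z) + 60*x**2 + 3*z**2*cos(x*z) - 5*exp(-z)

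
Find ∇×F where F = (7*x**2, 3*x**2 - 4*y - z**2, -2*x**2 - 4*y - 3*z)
(2*z - 4, 4*x, 6*x)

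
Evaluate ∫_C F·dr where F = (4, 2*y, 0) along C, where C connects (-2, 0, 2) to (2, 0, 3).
16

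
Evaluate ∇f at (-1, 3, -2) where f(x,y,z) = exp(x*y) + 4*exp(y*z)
(3*exp(-3), (-exp(3) - 8)*exp(-6), 12*exp(-6))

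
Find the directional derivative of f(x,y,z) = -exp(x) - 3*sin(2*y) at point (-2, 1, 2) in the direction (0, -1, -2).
6*sqrt(5)*cos(2)/5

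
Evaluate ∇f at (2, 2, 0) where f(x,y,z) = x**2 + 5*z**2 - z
(4, 0, -1)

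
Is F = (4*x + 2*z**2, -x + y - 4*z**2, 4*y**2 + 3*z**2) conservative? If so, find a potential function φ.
No, ∇×F = (8*y + 8*z, 4*z, -1) ≠ 0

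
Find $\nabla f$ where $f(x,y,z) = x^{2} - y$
(2*x, -1, 0)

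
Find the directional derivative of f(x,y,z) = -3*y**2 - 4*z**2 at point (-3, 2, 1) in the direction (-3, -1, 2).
-2*sqrt(14)/7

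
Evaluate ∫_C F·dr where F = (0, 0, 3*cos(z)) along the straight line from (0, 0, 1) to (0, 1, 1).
0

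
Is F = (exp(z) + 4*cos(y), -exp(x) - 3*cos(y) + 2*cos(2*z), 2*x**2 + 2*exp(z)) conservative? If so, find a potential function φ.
No, ∇×F = (4*sin(2*z), -4*x + exp(z), -exp(x) + 4*sin(y)) ≠ 0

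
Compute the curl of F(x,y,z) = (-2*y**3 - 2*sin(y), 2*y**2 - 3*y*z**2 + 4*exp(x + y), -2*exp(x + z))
(6*y*z, 2*exp(x + z), 6*y**2 + 4*exp(x + y) + 2*cos(y))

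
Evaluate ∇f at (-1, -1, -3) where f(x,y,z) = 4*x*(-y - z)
(16, 4, 4)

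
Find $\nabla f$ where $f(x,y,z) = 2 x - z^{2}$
(2, 0, -2*z)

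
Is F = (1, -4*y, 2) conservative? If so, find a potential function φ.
Yes, F is conservative. φ = x - 2*y**2 + 2*z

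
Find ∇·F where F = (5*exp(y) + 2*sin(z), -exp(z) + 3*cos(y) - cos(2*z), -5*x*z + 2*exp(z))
-5*x + 2*exp(z) - 3*sin(y)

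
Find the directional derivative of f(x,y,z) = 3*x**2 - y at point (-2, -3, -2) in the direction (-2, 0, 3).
24*sqrt(13)/13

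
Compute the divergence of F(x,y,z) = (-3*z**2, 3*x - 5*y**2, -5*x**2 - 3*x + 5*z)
5 - 10*y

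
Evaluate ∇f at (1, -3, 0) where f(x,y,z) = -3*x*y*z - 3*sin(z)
(0, 0, 6)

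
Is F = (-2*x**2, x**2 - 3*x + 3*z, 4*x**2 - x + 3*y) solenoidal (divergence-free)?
No, ∇·F = -4*x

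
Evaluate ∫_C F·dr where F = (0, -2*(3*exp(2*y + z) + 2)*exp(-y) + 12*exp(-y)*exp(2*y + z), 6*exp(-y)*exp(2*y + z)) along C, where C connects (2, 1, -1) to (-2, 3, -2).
-6 - 4*exp(-1) + 4*exp(-3) + 6*E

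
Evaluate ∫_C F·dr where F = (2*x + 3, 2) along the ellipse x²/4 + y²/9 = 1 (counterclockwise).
0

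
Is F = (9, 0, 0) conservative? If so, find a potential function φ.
Yes, F is conservative. φ = 9*x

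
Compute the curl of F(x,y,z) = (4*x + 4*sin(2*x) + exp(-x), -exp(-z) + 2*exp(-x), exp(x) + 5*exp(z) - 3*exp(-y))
(-exp(-z) + 3*exp(-y), -exp(x), -2*exp(-x))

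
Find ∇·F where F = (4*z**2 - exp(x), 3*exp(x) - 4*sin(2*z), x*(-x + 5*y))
-exp(x)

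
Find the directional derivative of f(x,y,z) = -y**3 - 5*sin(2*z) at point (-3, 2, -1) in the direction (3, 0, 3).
-5*sqrt(2)*cos(2)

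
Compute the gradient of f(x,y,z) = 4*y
(0, 4, 0)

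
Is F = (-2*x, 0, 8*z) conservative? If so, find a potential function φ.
Yes, F is conservative. φ = -x**2 + 4*z**2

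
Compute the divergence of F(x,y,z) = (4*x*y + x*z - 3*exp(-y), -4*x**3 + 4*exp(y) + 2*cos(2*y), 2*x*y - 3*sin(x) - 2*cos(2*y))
4*y + z + 4*exp(y) - 4*sin(2*y)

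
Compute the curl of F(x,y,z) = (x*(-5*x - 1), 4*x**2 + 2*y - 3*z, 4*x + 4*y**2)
(8*y + 3, -4, 8*x)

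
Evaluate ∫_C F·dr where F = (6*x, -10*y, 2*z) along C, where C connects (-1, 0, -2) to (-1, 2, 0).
-24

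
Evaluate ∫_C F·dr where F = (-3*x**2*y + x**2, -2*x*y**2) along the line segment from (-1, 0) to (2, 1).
-55/12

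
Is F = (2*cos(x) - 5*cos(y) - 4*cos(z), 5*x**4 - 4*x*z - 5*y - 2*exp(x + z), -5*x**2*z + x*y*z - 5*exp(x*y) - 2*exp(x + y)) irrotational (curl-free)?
No, ∇×F = (x*z - 5*x*exp(x*y) + 4*x - 2*exp(x + y) + 2*exp(x + z), 10*x*z - y*z + 5*y*exp(x*y) + 2*exp(x + y) + 4*sin(z), 20*x**3 - 4*z - 2*exp(x + z) - 5*sin(y))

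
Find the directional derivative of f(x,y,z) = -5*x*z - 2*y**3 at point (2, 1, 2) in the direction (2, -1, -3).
8*sqrt(14)/7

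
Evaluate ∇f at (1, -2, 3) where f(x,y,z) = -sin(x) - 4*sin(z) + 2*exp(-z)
(-cos(1), 0, -2*exp(-3) - 4*cos(3))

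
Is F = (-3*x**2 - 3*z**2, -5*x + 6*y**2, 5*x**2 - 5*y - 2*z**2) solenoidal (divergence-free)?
No, ∇·F = -6*x + 12*y - 4*z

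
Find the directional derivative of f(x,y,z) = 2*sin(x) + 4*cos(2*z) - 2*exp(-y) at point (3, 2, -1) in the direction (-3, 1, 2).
sqrt(14)*(1 + (-3*cos(3) + 8*sin(2))*exp(2))*exp(-2)/7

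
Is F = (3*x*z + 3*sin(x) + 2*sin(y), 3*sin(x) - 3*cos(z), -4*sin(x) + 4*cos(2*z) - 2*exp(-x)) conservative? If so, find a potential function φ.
No, ∇×F = (-3*sin(z), 3*x + 4*cos(x) - 2*exp(-x), 3*cos(x) - 2*cos(y)) ≠ 0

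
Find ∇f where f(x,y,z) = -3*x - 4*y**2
(-3, -8*y, 0)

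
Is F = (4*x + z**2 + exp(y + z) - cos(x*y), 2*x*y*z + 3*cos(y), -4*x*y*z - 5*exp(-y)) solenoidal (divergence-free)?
No, ∇·F = -4*x*y + 2*x*z + y*sin(x*y) - 3*sin(y) + 4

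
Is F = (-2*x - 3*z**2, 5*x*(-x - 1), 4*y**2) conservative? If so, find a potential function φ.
No, ∇×F = (8*y, -6*z, -10*x - 5) ≠ 0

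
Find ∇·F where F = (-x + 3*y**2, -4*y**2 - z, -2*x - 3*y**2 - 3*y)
-8*y - 1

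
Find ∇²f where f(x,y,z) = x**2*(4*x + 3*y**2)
6*x**2 + 24*x + 6*y**2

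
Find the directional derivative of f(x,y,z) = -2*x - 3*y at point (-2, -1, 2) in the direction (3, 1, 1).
-9*sqrt(11)/11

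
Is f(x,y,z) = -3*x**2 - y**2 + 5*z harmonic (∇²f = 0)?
No, ∇²f = -8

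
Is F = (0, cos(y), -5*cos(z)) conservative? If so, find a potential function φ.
Yes, F is conservative. φ = sin(y) - 5*sin(z)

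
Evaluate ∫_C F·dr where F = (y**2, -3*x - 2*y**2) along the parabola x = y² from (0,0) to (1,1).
-7/6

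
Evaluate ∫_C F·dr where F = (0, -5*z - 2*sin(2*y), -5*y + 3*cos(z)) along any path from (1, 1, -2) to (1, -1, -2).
-20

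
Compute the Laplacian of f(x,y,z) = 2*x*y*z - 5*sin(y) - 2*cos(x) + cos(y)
5*sin(y) + 2*cos(x) - cos(y)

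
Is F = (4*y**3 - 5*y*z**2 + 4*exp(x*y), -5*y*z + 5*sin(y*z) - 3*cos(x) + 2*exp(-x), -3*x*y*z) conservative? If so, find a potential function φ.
No, ∇×F = (-3*x*z - 5*y*cos(y*z) + 5*y, -7*y*z, -4*x*exp(x*y) - 12*y**2 + 5*z**2 + 3*sin(x) - 2*exp(-x)) ≠ 0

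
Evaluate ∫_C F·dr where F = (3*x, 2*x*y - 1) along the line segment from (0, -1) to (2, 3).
46/3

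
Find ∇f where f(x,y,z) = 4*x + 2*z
(4, 0, 2)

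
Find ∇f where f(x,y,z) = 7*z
(0, 0, 7)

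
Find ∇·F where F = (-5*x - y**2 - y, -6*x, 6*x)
-5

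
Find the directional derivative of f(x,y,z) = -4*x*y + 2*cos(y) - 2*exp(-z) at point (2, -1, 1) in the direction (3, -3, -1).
2*sqrt(19)*(-1 + 3*E*(6 - sin(1)))*exp(-1)/19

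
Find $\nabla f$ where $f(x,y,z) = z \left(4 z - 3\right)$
(0, 0, 8*z - 3)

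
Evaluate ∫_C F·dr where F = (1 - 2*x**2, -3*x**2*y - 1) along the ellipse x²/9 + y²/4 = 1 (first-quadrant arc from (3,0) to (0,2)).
-14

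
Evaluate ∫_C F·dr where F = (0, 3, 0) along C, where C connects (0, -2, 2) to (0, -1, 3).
3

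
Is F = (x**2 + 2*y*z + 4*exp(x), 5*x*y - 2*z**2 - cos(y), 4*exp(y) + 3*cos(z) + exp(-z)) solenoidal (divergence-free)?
No, ∇·F = 7*x + 4*exp(x) + sin(y) - 3*sin(z) - exp(-z)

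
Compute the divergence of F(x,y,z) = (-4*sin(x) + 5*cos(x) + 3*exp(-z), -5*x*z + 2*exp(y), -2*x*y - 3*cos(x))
2*exp(y) - 5*sin(x) - 4*cos(x)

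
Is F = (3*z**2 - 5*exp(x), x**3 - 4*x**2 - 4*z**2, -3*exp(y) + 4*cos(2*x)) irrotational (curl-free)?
No, ∇×F = (8*z - 3*exp(y), 6*z + 8*sin(2*x), x*(3*x - 8))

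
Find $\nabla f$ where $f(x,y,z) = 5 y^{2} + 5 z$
(0, 10*y, 5)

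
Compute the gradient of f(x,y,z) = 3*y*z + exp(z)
(0, 3*z, 3*y + exp(z))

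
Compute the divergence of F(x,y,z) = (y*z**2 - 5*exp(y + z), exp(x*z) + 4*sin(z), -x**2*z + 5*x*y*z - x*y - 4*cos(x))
x*(-x + 5*y)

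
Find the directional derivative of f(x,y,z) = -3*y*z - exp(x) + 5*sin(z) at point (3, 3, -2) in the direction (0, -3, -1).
-sqrt(10)*(5*cos(2) + 9)/10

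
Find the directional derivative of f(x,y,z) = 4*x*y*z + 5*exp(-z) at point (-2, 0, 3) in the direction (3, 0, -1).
sqrt(10)*exp(-3)/2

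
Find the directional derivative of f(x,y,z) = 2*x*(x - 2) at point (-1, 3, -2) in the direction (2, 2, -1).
-16/3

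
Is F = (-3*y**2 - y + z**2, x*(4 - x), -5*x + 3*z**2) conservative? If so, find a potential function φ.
No, ∇×F = (0, 2*z + 5, -2*x + 6*y + 5) ≠ 0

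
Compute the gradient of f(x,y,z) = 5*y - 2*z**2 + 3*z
(0, 5, 3 - 4*z)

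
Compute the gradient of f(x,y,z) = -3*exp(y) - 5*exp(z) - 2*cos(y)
(0, -3*exp(y) + 2*sin(y), -5*exp(z))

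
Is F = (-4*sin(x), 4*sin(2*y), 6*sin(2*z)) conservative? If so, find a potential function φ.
Yes, F is conservative. φ = 4*cos(x) - 2*cos(2*y) - 3*cos(2*z)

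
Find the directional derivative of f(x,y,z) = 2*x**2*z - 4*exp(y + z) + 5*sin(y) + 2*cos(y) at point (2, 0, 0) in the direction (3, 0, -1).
-2*sqrt(10)/5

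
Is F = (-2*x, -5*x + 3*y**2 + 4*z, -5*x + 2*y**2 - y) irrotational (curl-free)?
No, ∇×F = (4*y - 5, 5, -5)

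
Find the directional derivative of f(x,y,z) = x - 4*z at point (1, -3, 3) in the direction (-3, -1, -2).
5*sqrt(14)/14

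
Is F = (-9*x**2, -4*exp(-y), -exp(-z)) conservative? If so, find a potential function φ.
Yes, F is conservative. φ = -3*x**3 + exp(-z) + 4*exp(-y)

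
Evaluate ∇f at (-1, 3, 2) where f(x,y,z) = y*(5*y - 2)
(0, 28, 0)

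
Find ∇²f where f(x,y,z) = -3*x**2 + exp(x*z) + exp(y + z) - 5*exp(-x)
x**2*exp(x*z) + z**2*exp(x*z) + 2*exp(y + z) - 6 - 5*exp(-x)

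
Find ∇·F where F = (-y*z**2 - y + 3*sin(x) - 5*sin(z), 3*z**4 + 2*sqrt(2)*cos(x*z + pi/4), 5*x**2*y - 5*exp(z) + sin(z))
-5*exp(z) + 3*cos(x) + cos(z)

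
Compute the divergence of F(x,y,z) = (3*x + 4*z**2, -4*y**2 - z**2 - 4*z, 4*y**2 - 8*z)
-8*y - 5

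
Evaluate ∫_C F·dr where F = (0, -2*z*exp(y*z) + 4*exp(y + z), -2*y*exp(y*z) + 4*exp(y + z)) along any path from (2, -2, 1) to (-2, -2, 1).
0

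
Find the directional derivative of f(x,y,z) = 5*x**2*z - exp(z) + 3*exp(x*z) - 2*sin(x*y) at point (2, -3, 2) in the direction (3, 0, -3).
sqrt(2)*(6*cos(6) + exp(2) + 20)/2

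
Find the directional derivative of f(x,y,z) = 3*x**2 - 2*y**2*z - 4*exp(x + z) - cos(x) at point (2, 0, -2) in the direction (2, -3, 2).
2*sqrt(17)*(sin(2) + 4)/17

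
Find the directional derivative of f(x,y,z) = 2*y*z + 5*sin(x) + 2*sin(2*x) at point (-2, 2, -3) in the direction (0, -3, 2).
2*sqrt(13)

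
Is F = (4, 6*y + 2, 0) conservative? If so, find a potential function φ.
Yes, F is conservative. φ = 4*x + 3*y**2 + 2*y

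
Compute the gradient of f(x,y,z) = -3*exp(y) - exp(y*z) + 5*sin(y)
(0, -z*exp(y*z) - 3*exp(y) + 5*cos(y), -y*exp(y*z))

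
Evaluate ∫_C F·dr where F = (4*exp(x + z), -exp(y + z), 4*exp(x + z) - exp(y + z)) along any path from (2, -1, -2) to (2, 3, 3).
-exp(6) - 4 + exp(-3) + 4*exp(5)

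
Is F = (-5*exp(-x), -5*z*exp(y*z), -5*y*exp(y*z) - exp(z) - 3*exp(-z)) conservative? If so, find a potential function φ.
Yes, F is conservative. φ = -exp(z) - 5*exp(y*z) + 3*exp(-z) + 5*exp(-x)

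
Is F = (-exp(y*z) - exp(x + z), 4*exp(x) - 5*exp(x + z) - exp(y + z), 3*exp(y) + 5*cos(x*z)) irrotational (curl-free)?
No, ∇×F = (3*exp(y) + 5*exp(x + z) + exp(y + z), -y*exp(y*z) + 5*z*sin(x*z) - exp(x + z), z*exp(y*z) + 4*exp(x) - 5*exp(x + z))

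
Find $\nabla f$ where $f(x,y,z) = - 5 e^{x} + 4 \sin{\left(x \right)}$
(-5*exp(x) + 4*cos(x), 0, 0)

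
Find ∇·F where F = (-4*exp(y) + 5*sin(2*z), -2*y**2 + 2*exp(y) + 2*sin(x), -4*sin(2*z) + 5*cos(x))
-4*y + 2*exp(y) - 8*cos(2*z)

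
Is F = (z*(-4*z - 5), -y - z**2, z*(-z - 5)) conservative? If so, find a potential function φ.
No, ∇×F = (2*z, -8*z - 5, 0) ≠ 0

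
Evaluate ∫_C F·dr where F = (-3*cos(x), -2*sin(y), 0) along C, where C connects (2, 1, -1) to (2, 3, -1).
2*cos(3) - 2*cos(1)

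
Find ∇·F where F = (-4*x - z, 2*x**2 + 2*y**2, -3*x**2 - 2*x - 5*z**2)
4*y - 10*z - 4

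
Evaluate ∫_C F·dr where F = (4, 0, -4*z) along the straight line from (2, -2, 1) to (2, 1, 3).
-16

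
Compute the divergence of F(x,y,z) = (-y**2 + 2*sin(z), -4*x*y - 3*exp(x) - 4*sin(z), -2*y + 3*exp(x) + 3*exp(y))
-4*x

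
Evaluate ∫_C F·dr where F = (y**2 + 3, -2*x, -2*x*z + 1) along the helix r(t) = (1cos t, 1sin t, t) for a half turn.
-10/3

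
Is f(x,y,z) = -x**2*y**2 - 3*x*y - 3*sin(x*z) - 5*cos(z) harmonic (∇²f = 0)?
No, ∇²f = 3*x**2*sin(x*z) - 2*x**2 - 2*y**2 + 3*z**2*sin(x*z) + 5*cos(z)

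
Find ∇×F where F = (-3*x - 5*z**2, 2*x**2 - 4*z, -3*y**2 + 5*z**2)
(4 - 6*y, -10*z, 4*x)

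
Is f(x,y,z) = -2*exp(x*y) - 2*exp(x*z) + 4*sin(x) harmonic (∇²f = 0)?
No, ∇²f = -2*x**2*exp(x*y) - 2*x**2*exp(x*z) - 2*y**2*exp(x*y) - 2*z**2*exp(x*z) - 4*sin(x)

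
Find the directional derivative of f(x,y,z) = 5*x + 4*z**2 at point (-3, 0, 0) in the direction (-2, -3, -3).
-5*sqrt(22)/11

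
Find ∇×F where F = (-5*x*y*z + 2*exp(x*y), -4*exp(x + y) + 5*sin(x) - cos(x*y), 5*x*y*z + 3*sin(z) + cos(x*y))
(x*(5*z - sin(x*y)), y*(-5*x - 5*z + sin(x*y)), 5*x*z - 2*x*exp(x*y) + y*sin(x*y) - 4*exp(x + y) + 5*cos(x))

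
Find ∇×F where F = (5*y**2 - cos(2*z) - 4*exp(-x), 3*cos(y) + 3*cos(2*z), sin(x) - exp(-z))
(6*sin(2*z), 2*sin(2*z) - cos(x), -10*y)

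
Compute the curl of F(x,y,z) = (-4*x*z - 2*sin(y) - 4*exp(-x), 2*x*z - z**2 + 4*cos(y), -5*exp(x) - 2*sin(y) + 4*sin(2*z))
(-2*x + 2*z - 2*cos(y), -4*x + 5*exp(x), 2*z + 2*cos(y))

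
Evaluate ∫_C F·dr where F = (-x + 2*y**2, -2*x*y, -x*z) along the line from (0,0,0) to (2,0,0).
-2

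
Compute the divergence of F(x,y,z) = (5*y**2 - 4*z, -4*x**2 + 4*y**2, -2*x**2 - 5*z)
8*y - 5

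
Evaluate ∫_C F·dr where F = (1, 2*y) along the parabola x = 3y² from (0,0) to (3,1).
4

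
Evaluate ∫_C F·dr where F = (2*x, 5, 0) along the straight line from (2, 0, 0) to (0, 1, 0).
1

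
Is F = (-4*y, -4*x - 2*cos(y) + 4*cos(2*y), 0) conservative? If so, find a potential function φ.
Yes, F is conservative. φ = -4*x*y - 2*sin(y) + 2*sin(2*y)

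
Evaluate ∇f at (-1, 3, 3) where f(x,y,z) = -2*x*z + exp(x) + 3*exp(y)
(-6 + exp(-1), 3*exp(3), 2)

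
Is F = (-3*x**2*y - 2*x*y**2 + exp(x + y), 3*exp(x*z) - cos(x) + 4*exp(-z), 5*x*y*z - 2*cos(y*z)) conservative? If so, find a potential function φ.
No, ∇×F = (5*x*z - 3*x*exp(x*z) + 2*z*sin(y*z) + 4*exp(-z), -5*y*z, 3*x**2 + 4*x*y + 3*z*exp(x*z) - exp(x + y) + sin(x)) ≠ 0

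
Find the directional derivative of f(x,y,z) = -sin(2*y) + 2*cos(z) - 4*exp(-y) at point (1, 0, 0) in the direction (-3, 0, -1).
0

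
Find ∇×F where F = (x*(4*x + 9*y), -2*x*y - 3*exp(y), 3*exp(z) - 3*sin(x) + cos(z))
(0, 3*cos(x), -9*x - 2*y)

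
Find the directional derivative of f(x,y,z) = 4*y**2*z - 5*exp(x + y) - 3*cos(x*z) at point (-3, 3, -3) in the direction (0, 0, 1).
36 - 9*sin(9)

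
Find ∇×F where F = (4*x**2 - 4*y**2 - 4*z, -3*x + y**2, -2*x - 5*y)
(-5, -2, 8*y - 3)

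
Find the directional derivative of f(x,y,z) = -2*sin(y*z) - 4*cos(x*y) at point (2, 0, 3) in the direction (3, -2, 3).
6*sqrt(22)/11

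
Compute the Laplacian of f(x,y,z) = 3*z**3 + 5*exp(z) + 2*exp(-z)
18*z + 5*exp(z) + 2*exp(-z)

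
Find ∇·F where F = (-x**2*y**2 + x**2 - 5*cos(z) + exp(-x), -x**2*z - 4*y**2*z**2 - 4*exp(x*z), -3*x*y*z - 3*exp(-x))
-2*x*y**2 - 3*x*y + 2*x - 8*y*z**2 - exp(-x)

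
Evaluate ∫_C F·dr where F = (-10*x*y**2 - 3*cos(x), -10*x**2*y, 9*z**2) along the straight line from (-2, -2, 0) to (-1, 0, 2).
-3*sin(2) + 3*sin(1) + 104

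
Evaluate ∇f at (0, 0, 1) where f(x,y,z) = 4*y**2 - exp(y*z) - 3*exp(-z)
(0, -1, 3*exp(-1))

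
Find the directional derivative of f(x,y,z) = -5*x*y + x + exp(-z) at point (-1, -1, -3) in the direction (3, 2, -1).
sqrt(14)*(exp(3) + 28)/14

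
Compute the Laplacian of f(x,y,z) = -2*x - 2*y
0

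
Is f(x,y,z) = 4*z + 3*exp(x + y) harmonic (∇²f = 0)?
No, ∇²f = 6*exp(x + y)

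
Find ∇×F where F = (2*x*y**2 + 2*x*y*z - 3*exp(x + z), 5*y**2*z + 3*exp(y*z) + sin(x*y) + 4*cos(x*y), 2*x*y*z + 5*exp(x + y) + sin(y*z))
(2*x*z - 5*y**2 - 3*y*exp(y*z) + z*cos(y*z) + 5*exp(x + y), 2*x*y - 2*y*z - 5*exp(x + y) - 3*exp(x + z), -4*x*y - 2*x*z - 4*y*sin(x*y) + y*cos(x*y))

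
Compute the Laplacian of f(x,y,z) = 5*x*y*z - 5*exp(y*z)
5*(-y**2 - z**2)*exp(y*z)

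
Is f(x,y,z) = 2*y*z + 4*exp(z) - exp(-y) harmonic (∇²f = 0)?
No, ∇²f = 4*exp(z) - exp(-y)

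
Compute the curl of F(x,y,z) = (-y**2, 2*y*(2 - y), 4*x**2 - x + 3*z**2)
(0, 1 - 8*x, 2*y)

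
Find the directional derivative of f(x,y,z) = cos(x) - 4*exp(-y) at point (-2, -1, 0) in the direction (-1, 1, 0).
sqrt(2)*(-sin(2) + 4*E)/2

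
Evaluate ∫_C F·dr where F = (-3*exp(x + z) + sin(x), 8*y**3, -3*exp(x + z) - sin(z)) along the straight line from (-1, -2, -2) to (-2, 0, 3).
-32 - 3*E + cos(3) + 3*exp(-3) + cos(1) - 2*cos(2)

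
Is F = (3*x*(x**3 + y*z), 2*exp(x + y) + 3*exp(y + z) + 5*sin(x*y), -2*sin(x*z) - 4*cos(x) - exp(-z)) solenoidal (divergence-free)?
No, ∇·F = ((12*x**3 + 5*x*cos(x*y) - 2*x*cos(x*z) + 3*y*z + 2*exp(x + y) + 3*exp(y + z))*exp(z) + 1)*exp(-z)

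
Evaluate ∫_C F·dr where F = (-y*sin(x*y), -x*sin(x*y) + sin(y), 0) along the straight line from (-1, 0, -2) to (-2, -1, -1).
-cos(1) + cos(2)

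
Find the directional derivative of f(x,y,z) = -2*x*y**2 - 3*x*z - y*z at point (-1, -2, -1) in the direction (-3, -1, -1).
17*sqrt(11)/11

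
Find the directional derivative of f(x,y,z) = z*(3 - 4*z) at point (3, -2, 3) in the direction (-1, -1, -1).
7*sqrt(3)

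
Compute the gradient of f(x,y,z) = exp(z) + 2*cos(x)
(-2*sin(x), 0, exp(z))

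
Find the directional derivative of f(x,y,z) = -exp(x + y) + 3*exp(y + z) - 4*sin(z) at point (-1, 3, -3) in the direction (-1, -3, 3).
4*sqrt(19)*(-3*cos(3) + exp(2))/19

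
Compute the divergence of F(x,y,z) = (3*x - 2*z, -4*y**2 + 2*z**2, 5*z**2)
-8*y + 10*z + 3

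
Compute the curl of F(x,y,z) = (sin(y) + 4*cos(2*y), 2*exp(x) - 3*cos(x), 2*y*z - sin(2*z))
(2*z, 0, 2*exp(x) + 3*sin(x) + 8*sin(2*y) - cos(y))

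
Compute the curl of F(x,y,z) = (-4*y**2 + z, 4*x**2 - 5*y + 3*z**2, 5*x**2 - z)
(-6*z, 1 - 10*x, 8*x + 8*y)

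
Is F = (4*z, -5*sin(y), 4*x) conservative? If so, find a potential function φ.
Yes, F is conservative. φ = 4*x*z + 5*cos(y)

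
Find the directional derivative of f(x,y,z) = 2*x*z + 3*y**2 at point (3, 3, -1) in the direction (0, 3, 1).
6*sqrt(10)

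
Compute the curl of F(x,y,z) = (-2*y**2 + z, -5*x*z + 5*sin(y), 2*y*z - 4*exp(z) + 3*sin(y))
(5*x + 2*z + 3*cos(y), 1, 4*y - 5*z)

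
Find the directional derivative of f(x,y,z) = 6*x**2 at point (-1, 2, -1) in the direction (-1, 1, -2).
2*sqrt(6)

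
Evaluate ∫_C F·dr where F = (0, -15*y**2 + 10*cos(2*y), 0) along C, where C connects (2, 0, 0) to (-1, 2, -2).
-40 + 5*sin(4)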